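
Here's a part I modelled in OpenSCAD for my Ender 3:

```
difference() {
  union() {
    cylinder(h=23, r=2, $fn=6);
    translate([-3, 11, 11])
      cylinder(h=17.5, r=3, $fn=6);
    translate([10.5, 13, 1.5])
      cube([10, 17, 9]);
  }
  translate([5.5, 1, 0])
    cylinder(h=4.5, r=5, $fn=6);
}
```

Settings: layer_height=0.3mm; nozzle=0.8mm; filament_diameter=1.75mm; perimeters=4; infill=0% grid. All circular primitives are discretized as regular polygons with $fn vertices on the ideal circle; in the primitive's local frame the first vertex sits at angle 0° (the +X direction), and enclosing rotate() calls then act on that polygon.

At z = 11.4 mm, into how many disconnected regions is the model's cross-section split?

2

At z = 11.4 mm: the r=2 cylinder contributes a regular 6-gon of circumradius 2; the r=3 cylinder at (-3, 11) gives a regular 6-gon of circumradius 3 (constant along its height); the cube at (10.5, 13) is not intersected at this z (z outside [1.5, 10.5]); Taking the union: the 2 present regions are separate (no shared area or edge), so areas and boundary lengths simply add and each stays a separate island — 2 connected regions; the cylinder at (5.5, 1) is absent (z outside [0, 4.5]); After the difference (first − rest): none of the subtracted shapes is present at this height, so that combined region is unchanged — 2 connected regions. The result has 2 disconnected regions.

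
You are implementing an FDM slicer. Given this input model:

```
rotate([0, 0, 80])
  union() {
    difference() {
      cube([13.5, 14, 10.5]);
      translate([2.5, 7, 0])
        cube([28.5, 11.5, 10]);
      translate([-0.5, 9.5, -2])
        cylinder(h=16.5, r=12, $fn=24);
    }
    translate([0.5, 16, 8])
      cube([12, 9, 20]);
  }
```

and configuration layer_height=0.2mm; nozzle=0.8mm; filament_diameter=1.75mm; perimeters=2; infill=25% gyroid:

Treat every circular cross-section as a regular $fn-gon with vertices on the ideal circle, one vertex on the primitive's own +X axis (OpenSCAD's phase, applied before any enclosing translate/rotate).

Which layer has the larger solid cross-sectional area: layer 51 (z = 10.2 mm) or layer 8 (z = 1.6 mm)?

Layer 51 (z = 10.2): the cube (footprint 13.5×14) is included at this height (area 189.00 mm²); the cube at (2.5, 7) is absent (z outside [0, 10]); the r=12 cylinder at (-0.5, 9.5) gives a regular 24-gon of circumradius 12 (constant along its height) (area = (24/2)·12.000²·sin(360°/24) = 447.24 mm²); Subtracting the remaining from the first: starting from the 13.5×14 cube (189.00 mm²), the r=12 cylinder at (-0.5, 9.5) partially overlaps it — only the 145.24 mm² overlap (of its 447.24 mm²) is removed, clipping the outline — area = 43.76 mm²; the cube at (0.5, 16) (footprint 12×9) is included at this height (area 108.00 mm²); Merging all regions: the 2 present regions are separate (no shared area or edge), so areas and boundary lengths simply add and each stays a separate island — area = 151.76 mm²; (whole slice rotated 80° about Z — lengths, areas and connectivity unchanged). So its area = 151.76 mm². Layer 8 (z = 1.6): the cube (footprint 13.5×14) is included at this height (area 189.00 mm²); the cube at (2.5, 7) is present — its section is the full 28.5×11.5 rectangle (area 327.75 mm²); the r=12 cylinder at (-0.5, 9.5) contributes a regular 24-gon of circumradius 12 (area = (24/2)·12.000²·sin(360°/24) = 447.24 mm²); Subtracting the remaining from the first: starting from the 13.5×14 cube (189.00 mm²), the 28.5×11.5 cube at (2.5, 7) partially overlaps it — only the 77.00 mm² overlap (of its 327.75 mm²) is removed, clipping the outline; the r=12 cylinder at (-0.5, 9.5) partially overlaps it — only the 84.26 mm² overlap (of its 447.24 mm²) is removed, clipping the outline — area = 27.74 mm²; the cube at (0.5, 16) is absent (z outside [8, 28]); Merging all regions: only the result so far is present, so the union is just that shape — area = 27.74 mm²; (rotated 80° about Z; rotation is an isometry so areas/perimeters/island counts are preserved). So its area = 27.74 mm². Layer 51 is larger (151.76 vs 27.74 mm²).

layer 51 (z = 10.2 mm)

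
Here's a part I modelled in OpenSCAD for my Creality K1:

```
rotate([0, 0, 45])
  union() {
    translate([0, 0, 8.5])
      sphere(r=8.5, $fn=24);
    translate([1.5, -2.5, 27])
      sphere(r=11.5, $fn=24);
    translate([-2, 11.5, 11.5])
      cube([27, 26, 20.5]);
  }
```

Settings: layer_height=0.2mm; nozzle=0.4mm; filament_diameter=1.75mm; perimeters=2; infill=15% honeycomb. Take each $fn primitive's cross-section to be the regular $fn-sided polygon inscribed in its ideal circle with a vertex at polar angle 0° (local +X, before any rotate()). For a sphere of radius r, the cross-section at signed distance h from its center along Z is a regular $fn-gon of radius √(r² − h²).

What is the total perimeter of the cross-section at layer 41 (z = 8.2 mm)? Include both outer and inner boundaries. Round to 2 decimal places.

At z = 8.2 mm: the r=8.5 sphere slices to a regular 24-gon of circumradius 8.495 (√(r²−h²) with h=0.3 from center) (perimeter = 2·24·8.495·sin(180°/24) = 53.22 mm); the sphere at (1.5, -2.5) does not reach this height (|z−center|=18.800 > r=11.5); the cube at (-2, 11.5) does not reach this height (z outside [11.5, 32]); Combining (union): only the r=8.5 sphere is present, so the union is just that shape — boundary = 53.22 mm; (whole slice rotated 45° about Z — lengths, areas and connectivity unchanged). Overall, the cross-section is a single solid region. Total boundary length (outer) = 53.22 mm.

53.22 mm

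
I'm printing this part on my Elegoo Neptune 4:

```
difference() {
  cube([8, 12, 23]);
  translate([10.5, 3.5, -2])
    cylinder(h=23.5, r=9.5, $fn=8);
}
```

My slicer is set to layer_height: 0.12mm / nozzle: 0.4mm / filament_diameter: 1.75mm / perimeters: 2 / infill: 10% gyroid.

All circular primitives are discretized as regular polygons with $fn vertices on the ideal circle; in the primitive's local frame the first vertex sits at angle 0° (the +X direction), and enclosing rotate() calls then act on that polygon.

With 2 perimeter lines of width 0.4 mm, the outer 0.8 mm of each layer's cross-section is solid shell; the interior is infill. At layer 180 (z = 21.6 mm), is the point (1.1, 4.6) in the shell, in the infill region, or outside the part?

infill

At z = 21.6 mm: the cube is present — its section is the full 8×12 rectangle; the cylinder at (10.5, 3.5) is not intersected at this z (z outside [-2, 21.5]); Taking the first minus the rest: none of the subtracted shapes is present at this height, so the 8×12 cube is unchanged — 1 connected region. Overall, the cross-section is a single solid region. The nearest boundary edge runs (0.00, 12.00)→(0.00, 0.00); distance from the point to it = 1.10 mm. The point is inside the cross-section and 1.10 mm from the nearest boundary — more than the 0.8 mm shell width (2 × 0.4), so it's in the infill interior.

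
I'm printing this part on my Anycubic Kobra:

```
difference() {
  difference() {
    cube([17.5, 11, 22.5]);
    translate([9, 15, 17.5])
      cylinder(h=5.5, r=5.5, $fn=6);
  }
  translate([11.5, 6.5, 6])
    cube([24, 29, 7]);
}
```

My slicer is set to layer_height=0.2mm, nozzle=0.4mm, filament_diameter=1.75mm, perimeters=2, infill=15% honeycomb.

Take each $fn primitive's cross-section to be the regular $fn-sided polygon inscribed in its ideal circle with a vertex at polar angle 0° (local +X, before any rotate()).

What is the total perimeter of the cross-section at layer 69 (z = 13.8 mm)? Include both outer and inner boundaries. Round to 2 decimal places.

At z = 13.8 mm: the 17.5×11 cube contributes its full rectangle (perimeter 57.00 mm); the cylinder at (9, 15) is absent (z outside [17.5, 23]); After the difference (first − rest): none of the subtracted shapes is present at this height, so the 17.5×11 cube is unchanged — boundary = 57.00 mm; the cube at (11.5, 6.5) is absent (z outside [6, 13]); After the difference (first − rest): none of the subtracted shapes is present at this height, so the result so far is unchanged — boundary = 57.00 mm. Overall, the cross-section is a single solid region. Total boundary length (outer) = 57.00 mm.

57.00 mm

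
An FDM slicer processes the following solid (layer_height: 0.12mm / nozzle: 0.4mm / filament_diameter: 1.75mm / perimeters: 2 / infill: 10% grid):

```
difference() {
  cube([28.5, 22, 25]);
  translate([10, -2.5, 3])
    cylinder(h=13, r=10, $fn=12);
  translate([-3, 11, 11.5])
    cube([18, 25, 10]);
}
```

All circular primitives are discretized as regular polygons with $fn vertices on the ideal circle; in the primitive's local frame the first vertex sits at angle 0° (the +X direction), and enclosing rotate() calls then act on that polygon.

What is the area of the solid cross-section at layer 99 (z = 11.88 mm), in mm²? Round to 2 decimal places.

360.33 mm²

At z = 11.88 mm: the 28.5×22 cube contributes its full rectangle (area 627.00 mm²); the r=10 cylinder at (10, -2.5) contributes a regular 12-gon of circumradius 10 (area = (12/2)·10.000²·sin(360°/12) = 300.00 mm²); the 18×25 cube at (-3, 11) contributes its full rectangle (area 450.00 mm²); After the difference (first − rest): starting from the 28.5×22 cube (627.00 mm²), the r=10 cylinder at (10, -2.5) partially overlaps it — only the 101.67 mm² overlap (of its 300.00 mm²) is removed, clipping the outline; the 18×25 cube at (-3, 11) partially overlaps it — only the 165.00 mm² overlap (of its 450.00 mm²) is removed, clipping the outline — area = 360.33 mm². Overall, the cross-section is a single solid region. Net area = 360.33 mm².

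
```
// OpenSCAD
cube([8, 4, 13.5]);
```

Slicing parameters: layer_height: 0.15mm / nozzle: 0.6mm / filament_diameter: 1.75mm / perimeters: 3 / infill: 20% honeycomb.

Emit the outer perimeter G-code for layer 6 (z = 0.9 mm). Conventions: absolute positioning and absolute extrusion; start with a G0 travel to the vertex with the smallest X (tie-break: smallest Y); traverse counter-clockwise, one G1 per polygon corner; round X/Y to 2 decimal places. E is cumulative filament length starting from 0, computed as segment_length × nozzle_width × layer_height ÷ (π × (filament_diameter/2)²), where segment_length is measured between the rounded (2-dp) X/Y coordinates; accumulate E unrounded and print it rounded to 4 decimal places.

At z = 0.9 mm: the cube is present — its section is the full 8×4 rectangle. The outline is a single polygon with 4 vertices. Extrusion per mm of travel: 0.6 × 0.15 / (π × 0.875²) = 0.037418. Accumulating E over each segment gives final E = 0.8980.

G0 X0.00 Y0.00 Z0.90
G1 X8.00 Y0.00 E0.2993
G1 X8.00 Y4.00 E0.4490
G1 X0.00 Y4.00 E0.7484
G1 X0.00 Y0.00 E0.8980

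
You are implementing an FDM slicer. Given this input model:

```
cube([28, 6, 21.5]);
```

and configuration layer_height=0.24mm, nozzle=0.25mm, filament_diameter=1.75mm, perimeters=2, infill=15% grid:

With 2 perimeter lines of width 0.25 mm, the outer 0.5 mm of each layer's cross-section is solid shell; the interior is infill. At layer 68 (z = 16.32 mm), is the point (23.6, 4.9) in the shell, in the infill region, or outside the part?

infill

At z = 16.32 mm: the cube (footprint 28×6) is included at this height. Overall, the cross-section is a single solid region. The nearest boundary edge runs (28.00, 6.00)→(0.00, 6.00); distance from the point to it = 1.10 mm. The point is inside the cross-section and 1.10 mm from the nearest boundary — more than the 0.5 mm shell width (2 × 0.25), so it's in the infill interior.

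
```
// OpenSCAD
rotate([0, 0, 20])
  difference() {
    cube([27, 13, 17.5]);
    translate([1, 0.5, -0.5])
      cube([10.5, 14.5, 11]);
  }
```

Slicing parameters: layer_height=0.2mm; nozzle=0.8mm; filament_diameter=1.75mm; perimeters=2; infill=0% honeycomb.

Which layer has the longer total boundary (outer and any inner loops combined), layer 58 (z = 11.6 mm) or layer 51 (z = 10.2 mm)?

Layer 58 (z = 11.6): the cube is present — its section is the full 27×13 rectangle (perimeter 80.00 mm); the cube at (1, 0.5) is absent (z outside [-0.5, 10.5]); After the difference (first − rest): none of the subtracted shapes is present at this height, so the 27×13 cube is unchanged — boundary = 80.00 mm; (whole slice rotated 20° about Z — lengths, areas and connectivity unchanged). So its perimeter = 80.00 mm. Layer 51 (z = 10.2): the 27×13 cube contributes its full rectangle (perimeter 80.00 mm); the 10.5×14.5 cube at (1, 0.5) contributes its full rectangle (perimeter 50.00 mm); Taking the first minus the rest: starting from the 27×13 cube, the 10.5×14.5 cube at (1, 0.5) partially overlaps it — only the 131.25 mm² overlap (of its 152.25 mm²) is removed, clipping the outline — boundary = 105.00 mm; (rotated 20° about Z; rotation is an isometry so areas/perimeters/island counts are preserved). So its perimeter = 105.00 mm. Layer 51 is larger (105.00 vs 80.00 mm).

layer 51 (z = 10.2 mm)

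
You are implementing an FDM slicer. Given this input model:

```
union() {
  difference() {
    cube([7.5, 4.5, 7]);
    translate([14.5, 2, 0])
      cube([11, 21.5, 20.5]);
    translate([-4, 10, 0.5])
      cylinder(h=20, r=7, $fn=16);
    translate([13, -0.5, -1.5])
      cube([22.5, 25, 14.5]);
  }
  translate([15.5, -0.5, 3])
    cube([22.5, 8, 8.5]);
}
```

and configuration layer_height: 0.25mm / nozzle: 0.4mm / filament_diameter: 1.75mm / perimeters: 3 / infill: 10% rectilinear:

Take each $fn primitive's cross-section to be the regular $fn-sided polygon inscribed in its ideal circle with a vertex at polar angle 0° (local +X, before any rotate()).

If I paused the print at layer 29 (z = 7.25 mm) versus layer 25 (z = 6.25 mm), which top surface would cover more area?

layer 25 (z = 6.25 mm)

Layer 29 (z = 7.25): the cube is absent (z outside [0, 7]); the cube at (14.5, 2) (footprint 11×21.5) is included at this height (area 236.50 mm²); the r=7 cylinder at (-4, 10) gives a regular 16-gon of circumradius 7 (constant along its height) (area = (16/2)·7.000²·sin(360°/16) = 150.01 mm²); the cube at (13, -0.5) is present — its section is the full 22.5×25 rectangle (area 562.50 mm²); Taking the first minus the rest: the first operand is absent here, so nothing remains; the 22.5×8 cube at (15.5, -0.5) contributes its full rectangle (area 180.00 mm²); Taking the union: only the 22.5×8 cube at (15.5, -0.5) is present, so the union is just that shape — area = 180.00 mm². So its area = 180.00 mm². Layer 25 (z = 6.25): the 7.5×4.5 cube contributes its full rectangle (area 33.75 mm²); the cube at (14.5, 2) is present — its section is the full 11×21.5 rectangle (area 236.50 mm²); the r=7 cylinder at (-4, 10) contributes a regular 16-gon of circumradius 7 (area = (16/2)·7.000²·sin(360°/16) = 150.01 mm²); the cube at (13, -0.5) is present — its section is the full 22.5×25 rectangle (area 562.50 mm²); Taking the first minus the rest: starting from the 7.5×4.5 cube (33.75 mm²), the 11×21.5 cube at (14.5, 2) misses the remaining region (no effect); the r=7 cylinder at (-4, 10) partially overlaps it — only the 0.01 mm² overlap (of its 150.01 mm²) is removed, clipping the outline; the 22.5×25 cube at (13, -0.5) misses the remaining region (no effect) — area = 33.74 mm²; the 22.5×8 cube at (15.5, -0.5) contributes its full rectangle (area 180.00 mm²); Taking the union: the 2 present regions are separate (no shared area or edge), so areas and boundary lengths simply add and each stays a separate island — area = 213.74 mm². So its area = 213.74 mm². Layer 25 is larger (213.74 vs 180.00 mm²).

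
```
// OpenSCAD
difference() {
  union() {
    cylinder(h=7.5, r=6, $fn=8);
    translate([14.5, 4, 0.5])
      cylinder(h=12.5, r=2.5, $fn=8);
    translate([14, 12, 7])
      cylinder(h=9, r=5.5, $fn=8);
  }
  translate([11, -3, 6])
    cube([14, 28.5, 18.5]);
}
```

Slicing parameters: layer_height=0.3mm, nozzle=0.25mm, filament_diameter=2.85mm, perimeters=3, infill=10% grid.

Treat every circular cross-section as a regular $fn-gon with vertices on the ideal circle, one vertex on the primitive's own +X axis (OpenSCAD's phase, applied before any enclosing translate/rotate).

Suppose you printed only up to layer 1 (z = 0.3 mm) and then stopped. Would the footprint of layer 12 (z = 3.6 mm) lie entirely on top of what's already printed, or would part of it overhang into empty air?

Compare the two slices. At z = 0.3: the cylinder: section is a regular 8-gon, circumradius r=6 (area = (8/2)·6.000²·sin(360°/8) = 101.82 mm²); the cylinder at (14.5, 4) does not reach this height (z outside [0.5, 13]); the cylinder at (14, 12) is not intersected at this z (z outside [7, 16]); Merging all regions: only the r=6 cylinder is present, so the union is just that shape — area = 101.82 mm²; the cube at (11, -3) is absent (z outside [6, 24.5]); After the difference (first − rest): none of the subtracted shapes is present at this height, so that combined region is unchanged — area = 101.82 mm². At z = 3.6: the r=6 cylinder gives a regular 8-gon of circumradius 6 (constant along its height) (area = (8/2)·6.000²·sin(360°/8) = 101.82 mm²); the r=2.5 cylinder at (14.5, 4) contributes a regular 8-gon of circumradius 2.5 (area = (8/2)·2.500²·sin(360°/8) = 17.68 mm²); the cylinder at (14, 12) is absent (z outside [7, 16]); Merging all regions: the 2 present regions are separate (no shared area or edge), so areas and boundary lengths simply add and each stays a separate island — area = 119.50 mm²; the cube at (11, -3) is not intersected at this z (z outside [6, 24.5]); Subtracting the remaining from the first: none of the subtracted shapes is present at this height, so the result so far is unchanged — area = 119.50 mm². Checking containment: at z = 3.6 the cross-section extends beyond the z = 0.3 cross-section by about 17.68 mm².

part overhangs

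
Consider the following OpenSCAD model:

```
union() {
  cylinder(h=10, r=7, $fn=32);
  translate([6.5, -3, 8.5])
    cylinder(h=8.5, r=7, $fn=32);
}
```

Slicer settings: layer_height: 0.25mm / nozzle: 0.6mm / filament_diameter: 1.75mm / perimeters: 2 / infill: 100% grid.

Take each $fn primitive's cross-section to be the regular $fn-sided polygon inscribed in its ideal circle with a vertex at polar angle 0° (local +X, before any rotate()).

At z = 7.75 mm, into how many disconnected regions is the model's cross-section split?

At z = 7.75 mm: the r=7 cylinder contributes a regular 32-gon of circumradius 7; the cylinder at (6.5, -3) is absent (z outside [8.5, 17]); Taking the union: only the r=7 cylinder is present, so the union is just that shape — 1 connected region. The result has 1 disconnected region.

1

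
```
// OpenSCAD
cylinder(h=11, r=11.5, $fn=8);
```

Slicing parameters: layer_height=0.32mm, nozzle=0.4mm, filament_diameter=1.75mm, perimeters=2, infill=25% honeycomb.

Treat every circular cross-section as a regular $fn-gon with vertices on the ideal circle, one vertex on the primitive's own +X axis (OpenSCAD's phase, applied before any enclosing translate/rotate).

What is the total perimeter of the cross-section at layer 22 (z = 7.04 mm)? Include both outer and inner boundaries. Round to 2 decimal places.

70.41 mm

At z = 7.04 mm: the r=11.5 cylinder contributes a regular 8-gon of circumradius 11.5 (perimeter = 2·8·11.500·sin(180°/8) = 70.41 mm). Overall, the cross-section is a single solid region. Total boundary length (outer) = 70.41 mm.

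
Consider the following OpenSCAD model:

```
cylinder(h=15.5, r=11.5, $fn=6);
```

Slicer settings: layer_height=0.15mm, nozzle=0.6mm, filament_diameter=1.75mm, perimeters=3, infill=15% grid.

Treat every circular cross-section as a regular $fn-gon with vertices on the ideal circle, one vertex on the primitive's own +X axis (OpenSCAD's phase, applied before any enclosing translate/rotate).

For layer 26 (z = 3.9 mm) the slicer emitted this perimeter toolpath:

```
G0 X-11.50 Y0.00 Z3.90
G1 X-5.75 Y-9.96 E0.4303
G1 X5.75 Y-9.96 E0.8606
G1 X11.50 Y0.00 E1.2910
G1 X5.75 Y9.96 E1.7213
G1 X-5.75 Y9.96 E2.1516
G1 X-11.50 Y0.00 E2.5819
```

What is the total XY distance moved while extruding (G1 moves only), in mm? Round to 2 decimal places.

Sum the Euclidean lengths of each G1 segment: total = 69.00 mm.

69.00 mm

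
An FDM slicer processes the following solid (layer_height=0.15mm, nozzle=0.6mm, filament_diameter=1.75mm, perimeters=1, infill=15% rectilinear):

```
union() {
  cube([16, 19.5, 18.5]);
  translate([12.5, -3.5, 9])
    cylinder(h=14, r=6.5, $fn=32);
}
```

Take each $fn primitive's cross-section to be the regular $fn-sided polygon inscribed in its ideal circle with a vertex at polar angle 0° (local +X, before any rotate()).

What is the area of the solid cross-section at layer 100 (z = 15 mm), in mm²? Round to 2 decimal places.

At z = 15 mm: the cube (footprint 16×19.5) is included at this height (area 312.00 mm²); the r=6.5 cylinder at (12.5, -3.5) gives a regular 32-gon of circumradius 6.5 (constant along its height) (area = (32/2)·6.500²·sin(360°/32) = 131.88 mm²); Combining (union): the regions partially overlap — summed areas 443.88 mm² minus the doubly-counted overlap 20.72 mm² gives 423.16 mm² — area = 423.16 mm². Overall, the cross-section is a single solid region. Net area = 423.16 mm².

423.16 mm²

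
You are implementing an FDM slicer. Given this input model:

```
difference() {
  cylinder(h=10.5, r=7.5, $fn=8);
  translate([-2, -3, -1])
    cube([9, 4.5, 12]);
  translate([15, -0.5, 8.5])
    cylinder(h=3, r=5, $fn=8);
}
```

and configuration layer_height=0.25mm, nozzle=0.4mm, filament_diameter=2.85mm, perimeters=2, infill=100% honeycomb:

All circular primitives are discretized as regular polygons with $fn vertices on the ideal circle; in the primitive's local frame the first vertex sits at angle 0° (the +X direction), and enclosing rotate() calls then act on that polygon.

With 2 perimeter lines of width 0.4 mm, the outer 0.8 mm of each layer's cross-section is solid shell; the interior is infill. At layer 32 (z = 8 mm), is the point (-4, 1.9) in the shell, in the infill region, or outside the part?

At z = 8 mm: the r=7.5 cylinder contributes a regular 8-gon of circumradius 7.5; the cube at (-2, -3) (footprint 9×4.5) is included at this height; the cylinder at (15, -0.5) does not reach this height (z outside [8.5, 11.5]); Subtracting the remaining from the first: starting from the r=7.5 cylinder, the 9×4.5 cube at (-2, -3) partially overlaps it — only the 39.82 mm² overlap (of its 40.50 mm²) is removed, clipping the outline — 2 connected regions. Overall, the cross-section has 2 separate islands. The nearest boundary edge runs (6.88, 1.50)→(-2.00, 1.50); distance from the point to it = 2.04 mm. (Shell/infill is judged within the island containing the point — the largest one.) The point is inside the cross-section and 2.04 mm from the nearest boundary — more than the 0.8 mm shell width (2 × 0.4), so it's in the infill interior.

infill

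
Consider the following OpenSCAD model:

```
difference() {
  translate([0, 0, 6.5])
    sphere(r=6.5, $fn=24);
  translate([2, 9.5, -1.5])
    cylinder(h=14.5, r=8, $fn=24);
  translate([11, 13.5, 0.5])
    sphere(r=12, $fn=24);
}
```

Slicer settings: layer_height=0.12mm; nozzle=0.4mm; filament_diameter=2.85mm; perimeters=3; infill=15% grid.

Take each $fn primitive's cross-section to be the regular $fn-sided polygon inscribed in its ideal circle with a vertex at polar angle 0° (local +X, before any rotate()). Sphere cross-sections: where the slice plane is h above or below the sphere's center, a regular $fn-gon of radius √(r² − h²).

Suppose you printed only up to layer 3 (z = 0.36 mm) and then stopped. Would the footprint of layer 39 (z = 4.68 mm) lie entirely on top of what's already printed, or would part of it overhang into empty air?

part overhangs

Compare the two slices. At z = 0.36: the r=6.5 sphere contributes a regular 24-gon of circumradius √(6.5²−6.14²) = 2.133 (area = (24/2)·2.133²·sin(360°/24) = 14.13 mm²); the r=8 cylinder at (2, 9.5) contributes a regular 24-gon of circumradius 8 (area = (24/2)·8.000²·sin(360°/24) = 198.77 mm²); the r=12 sphere at (11, 13.5) slices to a regular 24-gon of circumradius 11.999 (√(r²−h²) with h=0.14 from center) (area = (24/2)·11.999²·sin(360°/24) = 447.18 mm²); After the difference (first − rest): starting from the r=6.5 sphere (14.13 mm²), the r=8 cylinder at (2, 9.5) partially overlaps it — only the 0.53 mm² overlap (of its 198.77 mm²) is removed, clipping the outline; the r=12 sphere at (11, 13.5) misses the remaining region (no effect) — area = 13.60 mm². At z = 4.68: the r=6.5 sphere contributes a regular 24-gon of circumradius √(6.5²−1.82²) = 6.240 (area = (24/2)·6.240²·sin(360°/24) = 120.93 mm²); the r=8 cylinder at (2, 9.5) contributes a regular 24-gon of circumradius 8 (area = (24/2)·8.000²·sin(360°/24) = 198.77 mm²); the sphere at (11, 13.5): section is a regular 24-gon, circumradius = √(r²−h²) = √(12²−4.18²) = 11.248 (area = (24/2)·11.248²·sin(360°/24) = 392.97 mm²); Subtracting the remaining from the first: starting from the r=6.5 sphere (120.93 mm²), the r=8 cylinder at (2, 9.5) partially overlaps it — only the 31.30 mm² overlap (of its 198.77 mm²) is removed, clipping the outline; the r=12 sphere at (11, 13.5) misses the remaining region (no effect) — area = 89.63 mm². Checking containment: at z = 4.68 the cross-section extends beyond the z = 0.36 cross-section by about 76.03 mm².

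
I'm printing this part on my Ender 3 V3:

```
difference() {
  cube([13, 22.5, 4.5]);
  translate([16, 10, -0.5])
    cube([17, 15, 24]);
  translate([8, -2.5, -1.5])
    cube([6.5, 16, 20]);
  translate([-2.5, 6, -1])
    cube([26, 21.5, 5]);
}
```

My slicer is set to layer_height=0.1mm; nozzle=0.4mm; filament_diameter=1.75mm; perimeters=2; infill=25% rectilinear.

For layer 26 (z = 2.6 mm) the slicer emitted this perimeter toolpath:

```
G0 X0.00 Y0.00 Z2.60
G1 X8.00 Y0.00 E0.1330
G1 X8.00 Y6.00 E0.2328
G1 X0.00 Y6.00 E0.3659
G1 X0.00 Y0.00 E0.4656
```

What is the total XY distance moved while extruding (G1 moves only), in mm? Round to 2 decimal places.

28.00 mm

Sum the Euclidean lengths of each G1 segment: total = 28.00 mm.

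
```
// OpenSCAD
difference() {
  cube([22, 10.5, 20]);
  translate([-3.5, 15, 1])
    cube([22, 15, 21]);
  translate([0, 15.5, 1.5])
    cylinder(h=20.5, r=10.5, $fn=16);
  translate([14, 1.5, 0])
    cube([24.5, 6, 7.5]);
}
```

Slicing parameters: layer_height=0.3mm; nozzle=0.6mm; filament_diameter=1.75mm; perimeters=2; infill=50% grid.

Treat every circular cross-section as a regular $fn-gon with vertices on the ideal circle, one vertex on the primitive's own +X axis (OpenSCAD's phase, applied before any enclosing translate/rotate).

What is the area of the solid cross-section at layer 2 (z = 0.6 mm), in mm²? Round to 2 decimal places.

183.00 mm²

At z = 0.6 mm: the cube (footprint 22×10.5) is included at this height (area 231.00 mm²); the cube at (-3.5, 15) does not reach this height (z outside [1, 22]); the cylinder at (0, 15.5) is absent (z outside [1.5, 22]); the 24.5×6 cube at (14, 1.5) contributes its full rectangle (area 147.00 mm²); Taking the first minus the rest: starting from the 22×10.5 cube (231.00 mm²), the 24.5×6 cube at (14, 1.5) partially overlaps it — only the 48.00 mm² overlap (of its 147.00 mm²) is removed, clipping the outline — area = 183.00 mm². Overall, the cross-section is a single solid region. Net area = 183.00 mm².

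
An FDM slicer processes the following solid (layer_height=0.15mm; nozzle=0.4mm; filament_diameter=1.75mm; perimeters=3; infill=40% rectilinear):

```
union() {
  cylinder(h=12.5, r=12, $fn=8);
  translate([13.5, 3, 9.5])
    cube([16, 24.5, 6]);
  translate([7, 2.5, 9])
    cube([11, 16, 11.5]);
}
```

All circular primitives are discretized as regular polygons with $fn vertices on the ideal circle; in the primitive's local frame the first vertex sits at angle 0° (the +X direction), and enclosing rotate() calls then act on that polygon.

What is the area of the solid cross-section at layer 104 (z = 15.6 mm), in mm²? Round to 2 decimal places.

At z = 15.6 mm: the cylinder is absent (z outside [0, 12.5]); the cube at (13.5, 3) does not reach this height (z outside [9.5, 15.5]); the cube at (7, 2.5) (footprint 11×16) is included at this height (area 176.00 mm²); Combining (union): only the 11×16 cube at (7, 2.5) is present, so the union is just that shape — area = 176.00 mm². Overall, the cross-section is a single solid region. Net area = 176.00 mm².

176.00 mm²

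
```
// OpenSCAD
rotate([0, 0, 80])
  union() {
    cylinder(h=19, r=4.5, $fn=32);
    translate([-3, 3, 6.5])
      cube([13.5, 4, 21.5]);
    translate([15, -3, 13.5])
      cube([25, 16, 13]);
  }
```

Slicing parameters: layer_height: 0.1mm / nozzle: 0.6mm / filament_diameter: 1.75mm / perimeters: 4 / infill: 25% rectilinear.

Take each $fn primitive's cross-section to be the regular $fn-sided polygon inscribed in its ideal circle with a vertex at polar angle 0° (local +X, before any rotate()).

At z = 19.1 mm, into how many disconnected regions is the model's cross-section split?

2

At z = 19.1 mm: the cylinder does not reach this height (z outside [0, 19]); the cube at (-3, 3) (footprint 13.5×4) is included at this height; the 25×16 cube at (15, -3) contributes its full rectangle; Merging all regions: the 2 present regions are separate (no shared area or edge), so areas and boundary lengths simply add and each stays a separate island — 2 connected regions; (rotated 80° about Z; rotation is an isometry so areas/perimeters/island counts are preserved). The result has 2 disconnected regions.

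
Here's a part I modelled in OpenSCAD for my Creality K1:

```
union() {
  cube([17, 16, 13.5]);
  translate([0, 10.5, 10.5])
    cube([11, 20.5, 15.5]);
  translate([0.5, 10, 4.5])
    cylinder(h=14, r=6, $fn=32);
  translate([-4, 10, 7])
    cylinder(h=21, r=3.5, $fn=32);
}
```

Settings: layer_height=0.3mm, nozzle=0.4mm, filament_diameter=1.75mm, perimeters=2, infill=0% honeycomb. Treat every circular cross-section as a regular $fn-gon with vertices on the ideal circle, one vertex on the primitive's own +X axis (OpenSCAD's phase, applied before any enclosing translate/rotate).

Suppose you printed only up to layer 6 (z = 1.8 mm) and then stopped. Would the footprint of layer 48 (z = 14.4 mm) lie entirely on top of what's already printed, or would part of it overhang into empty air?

Compare the two slices. At z = 1.8: the 17×16 cube contributes its full rectangle (area 272.00 mm²); the cube at (0, 10.5) is absent (z outside [10.5, 26]); the cylinder at (0.5, 10) does not reach this height (z outside [4.5, 18.5]); the cylinder at (-4, 10) does not reach this height (z outside [7, 28]); Merging all regions: only the 17×16 cube is present, so the union is just that shape — area = 272.00 mm². At z = 14.4: the cube is not intersected at this z (z outside [0, 13.5]); the cube at (0, 10.5) (footprint 11×20.5) is included at this height (area 225.50 mm²); the r=6 cylinder at (0.5, 10) gives a regular 32-gon of circumradius 6 (constant along its height) (area = (32/2)·6.000²·sin(360°/32) = 112.37 mm²); the r=3.5 cylinder at (-4, 10) gives a regular 32-gon of circumradius 3.5 (constant along its height) (area = (32/2)·3.500²·sin(360°/32) = 38.24 mm²); Taking the union: the regions partially overlap — summed areas 376.11 mm² minus the doubly-counted overlap 54.79 mm² gives 321.32 mm² — area = 321.32 mm². Checking containment: at z = 14.4 the cross-section extends beyond the z = 1.8 cross-section by about 226.50 mm².

part overhangs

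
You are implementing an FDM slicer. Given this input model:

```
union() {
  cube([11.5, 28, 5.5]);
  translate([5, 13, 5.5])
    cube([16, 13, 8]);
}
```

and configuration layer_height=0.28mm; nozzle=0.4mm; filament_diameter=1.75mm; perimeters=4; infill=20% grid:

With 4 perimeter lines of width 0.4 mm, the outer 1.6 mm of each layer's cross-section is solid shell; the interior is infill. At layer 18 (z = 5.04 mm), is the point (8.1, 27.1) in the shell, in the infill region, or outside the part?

At z = 5.04 mm: the 11.5×28 cube contributes its full rectangle; the cube at (5, 13) is absent (z outside [5.5, 13.5]); Taking the union: only the 11.5×28 cube is present, so the union is just that shape — 1 connected region. Overall, the cross-section is a single solid region. The nearest boundary edge runs (11.50, 28.00)→(0.00, 28.00); distance from the point to it = 0.90 mm. The point is inside the cross-section, 0.90 mm from the nearest boundary — within the 1.6 mm shell band (4 × 0.4).

shell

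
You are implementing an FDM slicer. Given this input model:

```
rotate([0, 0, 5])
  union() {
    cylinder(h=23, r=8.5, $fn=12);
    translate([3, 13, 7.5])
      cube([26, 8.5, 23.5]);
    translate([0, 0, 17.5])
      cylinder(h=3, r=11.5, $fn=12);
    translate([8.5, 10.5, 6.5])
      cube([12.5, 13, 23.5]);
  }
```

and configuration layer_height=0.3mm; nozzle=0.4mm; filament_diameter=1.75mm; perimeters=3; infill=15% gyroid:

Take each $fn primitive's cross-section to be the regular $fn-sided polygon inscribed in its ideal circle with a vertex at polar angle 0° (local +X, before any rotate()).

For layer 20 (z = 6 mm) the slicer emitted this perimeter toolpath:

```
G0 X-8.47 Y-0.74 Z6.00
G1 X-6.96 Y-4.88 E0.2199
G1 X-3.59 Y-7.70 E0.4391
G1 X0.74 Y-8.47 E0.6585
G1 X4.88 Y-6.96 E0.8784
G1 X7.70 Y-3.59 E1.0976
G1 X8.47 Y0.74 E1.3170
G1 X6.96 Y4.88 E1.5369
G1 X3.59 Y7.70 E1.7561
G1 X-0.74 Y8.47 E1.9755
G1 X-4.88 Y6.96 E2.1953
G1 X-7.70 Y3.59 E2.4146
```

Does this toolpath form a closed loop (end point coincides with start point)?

Start point (G0): (-8.47, -0.74). End point (last G1): the path does not return to the start — open.

no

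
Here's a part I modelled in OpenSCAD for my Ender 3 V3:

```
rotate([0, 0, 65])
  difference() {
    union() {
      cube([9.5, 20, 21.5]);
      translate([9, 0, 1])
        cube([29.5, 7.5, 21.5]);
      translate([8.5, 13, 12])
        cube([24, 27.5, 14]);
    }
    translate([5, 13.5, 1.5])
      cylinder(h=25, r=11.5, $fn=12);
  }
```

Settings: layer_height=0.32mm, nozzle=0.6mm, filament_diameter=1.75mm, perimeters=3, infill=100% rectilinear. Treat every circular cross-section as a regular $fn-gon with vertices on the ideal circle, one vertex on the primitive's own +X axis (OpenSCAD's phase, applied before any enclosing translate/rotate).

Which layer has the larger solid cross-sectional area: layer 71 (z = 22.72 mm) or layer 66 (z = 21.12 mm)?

layer 66 (z = 21.12 mm)

Layer 71 (z = 22.72): the cube is not intersected at this z (z outside [0, 21.5]); the cube at (9, 0) is absent (z outside [1, 22.5]); the 24×27.5 cube at (8.5, 13) contributes its full rectangle (area 660.00 mm²); Merging all regions: only the 24×27.5 cube at (8.5, 13) is present, so the union is just that shape — area = 660.00 mm²; the r=11.5 cylinder at (5, 13.5) gives a regular 12-gon of circumradius 11.5 (constant along its height) (area = (12/2)·11.500²·sin(360°/12) = 396.75 mm²); Subtracting the remaining from the first: starting from the result so far (660.00 mm²), the r=11.5 cylinder at (5, 13.5) partially overlaps it — only the 64.55 mm² overlap (of its 396.75 mm²) is removed, clipping the outline — area = 595.45 mm²; (whole slice rotated 65° about Z — lengths, areas and connectivity unchanged). So its area = 595.45 mm². Layer 66 (z = 21.12): the cube (footprint 9.5×20) is included at this height (area 190.00 mm²); the cube at (9, 0) (footprint 29.5×7.5) is included at this height (area 221.25 mm²); the cube at (8.5, 13) is present — its section is the full 24×27.5 rectangle (area 660.00 mm²); Combining (union): the regions partially overlap — summed areas 1071.25 mm² minus the doubly-counted overlap 10.75 mm² gives 1060.50 mm² — area = 1060.50 mm²; the r=11.5 cylinder at (5, 13.5) gives a regular 12-gon of circumradius 11.5 (constant along its height) (area = (12/2)·11.500²·sin(360°/12) = 396.75 mm²); Taking the first minus the rest: starting from that combined region (1060.50 mm²), the r=11.5 cylinder at (5, 13.5) partially overlaps it — only the 235.48 mm² overlap (of its 396.75 mm²) is removed, clipping the outline — area = 825.02 mm²; (rotated 65° about Z; rotation is an isometry so areas/perimeters/island counts are preserved). So its area = 825.02 mm². Layer 66 is larger (825.02 vs 595.45 mm²).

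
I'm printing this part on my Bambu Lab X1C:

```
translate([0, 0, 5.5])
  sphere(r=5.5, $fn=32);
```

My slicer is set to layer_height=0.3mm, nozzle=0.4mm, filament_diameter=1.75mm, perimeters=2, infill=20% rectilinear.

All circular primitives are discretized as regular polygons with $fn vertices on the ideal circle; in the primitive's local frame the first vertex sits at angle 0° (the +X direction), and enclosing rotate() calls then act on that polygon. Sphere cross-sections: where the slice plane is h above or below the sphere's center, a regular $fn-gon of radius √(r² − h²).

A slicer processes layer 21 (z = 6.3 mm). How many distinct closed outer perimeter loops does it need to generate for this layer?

1

At z = 6.3 mm: the r=5.5 sphere slices to a regular 32-gon of circumradius 5.442 (√(r²−h²) with h=0.8 from center). The result has 1 disconnected region.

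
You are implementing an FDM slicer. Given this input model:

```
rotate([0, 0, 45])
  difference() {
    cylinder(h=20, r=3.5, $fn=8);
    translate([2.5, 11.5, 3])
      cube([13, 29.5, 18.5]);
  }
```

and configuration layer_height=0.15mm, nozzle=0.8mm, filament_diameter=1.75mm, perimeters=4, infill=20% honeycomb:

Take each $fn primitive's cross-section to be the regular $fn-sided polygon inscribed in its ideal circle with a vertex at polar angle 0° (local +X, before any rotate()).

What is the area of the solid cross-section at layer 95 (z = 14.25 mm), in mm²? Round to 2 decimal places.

34.65 mm²

At z = 14.25 mm: the r=3.5 cylinder contributes a regular 8-gon of circumradius 3.5 (area = (8/2)·3.500²·sin(360°/8) = 34.65 mm²); the cube at (2.5, 11.5) (footprint 13×29.5) is included at this height (area 383.50 mm²); Subtracting the remaining from the first: starting from the r=3.5 cylinder (34.65 mm²), the 13×29.5 cube at (2.5, 11.5) misses the remaining region (no effect) — area = 34.65 mm²; (whole slice rotated 45° about Z — lengths, areas and connectivity unchanged). Overall, the cross-section is a single solid region. Net area = 34.65 mm².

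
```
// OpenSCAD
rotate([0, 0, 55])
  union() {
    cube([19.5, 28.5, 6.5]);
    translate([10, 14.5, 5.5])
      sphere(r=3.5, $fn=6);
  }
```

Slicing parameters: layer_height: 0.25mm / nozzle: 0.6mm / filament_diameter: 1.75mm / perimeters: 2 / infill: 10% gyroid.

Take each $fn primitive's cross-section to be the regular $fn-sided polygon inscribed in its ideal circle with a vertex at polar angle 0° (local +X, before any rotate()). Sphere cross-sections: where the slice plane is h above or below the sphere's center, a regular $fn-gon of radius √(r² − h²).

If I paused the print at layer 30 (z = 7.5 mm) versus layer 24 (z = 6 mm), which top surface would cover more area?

Layer 30 (z = 7.5): the cube is not intersected at this z (z outside [0, 6.5]); the sphere at (10, 14.5): section is a regular 6-gon, circumradius = √(r²−h²) = √(3.5²−2²) = 2.872 (area = (6/2)·2.872²·sin(360°/6) = 21.43 mm²); Combining (union): only the r=3.5 sphere at (10, 14.5) is present, so the union is just that shape — area = 21.43 mm²; (rotated 55° about Z; rotation is an isometry so areas/perimeters/island counts are preserved). So its area = 21.43 mm². Layer 24 (z = 6): the cube (footprint 19.5×28.5) is included at this height (area 555.75 mm²); the r=3.5 sphere at (10, 14.5) slices to a regular 6-gon of circumradius 3.464 (√(r²−h²) with h=0.5 from center) (area = (6/2)·3.464²·sin(360°/6) = 31.18 mm²); Merging all regions: the r=3.5 sphere at (10, 14.5) lies entirely inside the 19.5×28.5 cube, so the union is just the 19.5×28.5 cube — area = 555.75 mm²; (rotated 55° about Z; rotation is an isometry so areas/perimeters/island counts are preserved). So its area = 555.75 mm². Layer 24 is larger (555.75 vs 21.43 mm²).

layer 24 (z = 6 mm)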